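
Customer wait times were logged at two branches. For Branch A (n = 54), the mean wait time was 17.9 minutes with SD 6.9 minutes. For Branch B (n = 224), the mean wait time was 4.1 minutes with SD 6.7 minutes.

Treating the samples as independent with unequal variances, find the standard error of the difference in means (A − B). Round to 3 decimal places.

Per-group SEs: s₁/√n₁ = 6.9/√54 = 0.9390, s₂/√n₂ = 6.7/√224 = 0.4477.
Unpooled SE of the difference: √(0.881721 + 0.20043529) = 1.0403.

1.040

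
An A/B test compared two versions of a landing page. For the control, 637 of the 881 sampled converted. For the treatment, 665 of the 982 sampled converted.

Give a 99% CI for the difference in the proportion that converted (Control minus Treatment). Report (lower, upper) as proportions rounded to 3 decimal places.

First, p̂₁ = 637/881 = 0.7230; p̂₂ = 665/982 = 0.6772.
The two standard errors are √(0.7230×0.2770/881) = 0.01508 and √(0.6772×0.3228/982) = 0.01492.
Because the samples are independent, SE_diff = √(0.01508² + 0.01492²) = 0.02121.
Using z* = 2.576 for 99%, ME = 2.576 × 0.02121 = 0.05464.
p̂₁ − p̂₂ = 0.0458; interval 0.0458 ± 0.05464 gives (-0.009, 0.100).

(-0.009, 0.100)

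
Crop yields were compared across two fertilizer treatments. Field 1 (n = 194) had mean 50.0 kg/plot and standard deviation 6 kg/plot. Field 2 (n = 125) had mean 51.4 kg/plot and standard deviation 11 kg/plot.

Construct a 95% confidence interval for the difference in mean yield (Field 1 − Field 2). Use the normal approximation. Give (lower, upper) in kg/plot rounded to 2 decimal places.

Standard errors of each mean: 6/√194 = 0.4308 and 11/√125 = 0.9839.
SE(x̄₁ − x̄₂) = √(0.4308² + 0.9839²) = 1.0741 for independent samples with unequal variances.
With z* = 1.960, the margin is 1.960 × 1.0741 = 2.1052.
x̄₁ − x̄₂ = 50.0 − 51.4 = -1.4000; the interval is -1.4000 ± 2.1052 = (-3.51, 0.71).

(-3.51, 0.71)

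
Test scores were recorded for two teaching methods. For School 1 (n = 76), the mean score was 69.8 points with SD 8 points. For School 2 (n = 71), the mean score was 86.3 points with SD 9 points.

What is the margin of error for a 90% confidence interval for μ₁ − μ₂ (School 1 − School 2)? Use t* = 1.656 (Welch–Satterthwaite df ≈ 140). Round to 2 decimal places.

2.33

SE₁ = s₁/√n₁ = 8/√76 = 0.9177; SE₂ = 9/√71 = 1.0681.
Independent samples, unequal variances: SE_diff = √(SE₁² + SE₂²) = √(0.84217329 + 1.14083761) = 1.4082.
t* = 1.656, so margin of error = 1.656 × 1.4082 = 2.3320.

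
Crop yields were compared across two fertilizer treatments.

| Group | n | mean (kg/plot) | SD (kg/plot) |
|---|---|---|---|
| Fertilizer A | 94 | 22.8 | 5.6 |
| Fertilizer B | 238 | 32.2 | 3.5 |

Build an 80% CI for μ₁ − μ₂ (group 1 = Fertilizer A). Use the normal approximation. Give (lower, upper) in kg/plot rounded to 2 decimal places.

Per-group SEs: s₁/√n₁ = 5.6/√94 = 0.5776, s₂/√n₂ = 3.5/√238 = 0.2269.
Unpooled SE of the difference: √(0.33362176 + 0.05148361) = 0.6206.
Margin of error = z* · SE = 1.282 × 0.6206 = 0.7956.
x̄₁ − x̄₂ = 22.8 − 32.2 = -9.4000.
CI: -9.4000 ± 0.7956 = (-10.20, -8.60).

(-10.20, -8.60)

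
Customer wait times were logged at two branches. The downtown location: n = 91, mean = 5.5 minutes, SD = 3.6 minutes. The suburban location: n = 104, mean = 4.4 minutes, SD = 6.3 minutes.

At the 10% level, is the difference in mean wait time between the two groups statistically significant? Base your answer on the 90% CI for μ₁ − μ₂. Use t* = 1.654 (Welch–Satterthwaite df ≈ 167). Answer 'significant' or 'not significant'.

not significant

SE₁ = s₁/√n₁ = 3.6/√91 = 0.3774; SE₂ = 6.3/√104 = 0.6178.
Independent samples, unequal variances: SE_diff = √(SE₁² + SE₂²) = √(0.14243076 + 0.38167684) = 0.7240.
t* = 1.654, so margin of error = 1.654 × 0.7240 = 1.1975.
Difference in means = 5.5 − 4.4 = 1.1000.
1.1000 ± 1.1975 → (-0.0975, 2.2975).
The interval (-0.0975, 2.2975) contains 0, so the difference is not significant.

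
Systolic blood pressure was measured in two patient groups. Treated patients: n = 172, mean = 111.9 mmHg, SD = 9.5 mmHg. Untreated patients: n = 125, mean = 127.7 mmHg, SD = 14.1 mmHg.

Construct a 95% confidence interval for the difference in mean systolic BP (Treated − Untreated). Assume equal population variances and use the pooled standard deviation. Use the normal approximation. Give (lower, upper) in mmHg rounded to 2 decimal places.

(-18.49, -13.11)

s_p = √[((n₁−1)s₁² + (n₂−1)s₂²)/(n₁+n₂−2)] = √[(171·9.5² + 124·14.1²)/295] = 11.6568.
SE = 11.6568·√(1/172 + 1/125) = 1.3701.
With z* = 1.960, margin = 1.960 × 1.3701 = 2.6854.
x̄₁ − x̄₂ = 111.9 − 127.7 = -15.8000; interval -15.8000 ± 2.6854 = (-18.49, -13.11).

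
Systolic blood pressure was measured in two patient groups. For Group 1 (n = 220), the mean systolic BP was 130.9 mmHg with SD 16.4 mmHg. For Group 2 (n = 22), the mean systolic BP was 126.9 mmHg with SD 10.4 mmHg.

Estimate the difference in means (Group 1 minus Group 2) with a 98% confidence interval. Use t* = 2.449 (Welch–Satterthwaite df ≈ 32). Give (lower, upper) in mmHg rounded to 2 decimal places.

(-2.07, 10.07)

Standard errors of each mean: 16.4/√220 = 1.1057 and 10.4/√22 = 2.2173.
SE(x̄₁ − x̄₂) = √(1.1057² + 2.2173²) = 2.4777 for independent samples with unequal variances.
With t* = 2.449, the margin is 2.449 × 2.4777 = 6.0679.
x̄₁ − x̄₂ = 130.9 − 126.9 = 4.0000; the interval is 4.0000 ± 6.0679 = (-2.07, 10.07).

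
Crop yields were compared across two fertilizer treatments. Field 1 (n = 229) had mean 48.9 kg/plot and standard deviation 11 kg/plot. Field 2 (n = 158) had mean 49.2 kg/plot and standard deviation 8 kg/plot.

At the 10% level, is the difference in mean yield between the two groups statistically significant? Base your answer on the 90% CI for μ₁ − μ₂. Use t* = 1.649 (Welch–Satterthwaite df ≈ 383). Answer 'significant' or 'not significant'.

Per-group SEs: s₁/√n₁ = 11/√229 = 0.7269, s₂/√n₂ = 8/√158 = 0.6364.
Unpooled SE of the difference: √(0.52838361 + 0.40500496) = 0.9661.
Margin of error = t* · SE = 1.649 × 0.9661 = 1.5931.
x̄₁ − x̄₂ = 48.9 − 49.2 = -0.3000.
CI: -0.3000 ± 1.5931 = (-1.8931, 1.2931).
The interval (-1.8931, 1.2931) contains 0, so the difference is not significant.

not significant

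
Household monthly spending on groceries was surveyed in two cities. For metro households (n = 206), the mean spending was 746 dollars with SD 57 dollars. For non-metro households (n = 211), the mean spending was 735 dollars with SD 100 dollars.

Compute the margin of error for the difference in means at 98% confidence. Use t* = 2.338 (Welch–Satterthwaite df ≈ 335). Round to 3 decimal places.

18.582

Per-group SEs: s₁/√n₁ = 57/√206 = 3.9714, s₂/√n₂ = 100/√211 = 6.8843.
Unpooled SE of the difference: √(15.77201796 + 47.39358649) = 7.9477.
Margin of error = t* · SE = 2.338 × 7.9477 = 18.5817.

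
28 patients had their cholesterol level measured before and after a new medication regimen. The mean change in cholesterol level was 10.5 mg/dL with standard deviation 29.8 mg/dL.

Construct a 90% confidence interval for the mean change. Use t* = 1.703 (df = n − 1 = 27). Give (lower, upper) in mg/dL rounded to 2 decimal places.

(0.91, 20.09)

This is a matched-pairs design, so SE = s_d/√n = 29.8/√28 = 5.6317.
Margin = 1.703 × 5.6317 = 9.5908; the interval is 10.5 ± 9.5908 = (0.91, 20.09).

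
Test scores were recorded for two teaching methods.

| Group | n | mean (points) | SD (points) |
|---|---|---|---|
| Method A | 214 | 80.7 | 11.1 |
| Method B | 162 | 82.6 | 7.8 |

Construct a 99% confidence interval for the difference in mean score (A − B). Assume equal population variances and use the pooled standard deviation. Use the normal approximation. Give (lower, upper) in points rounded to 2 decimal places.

Pooled variance s_p² = [213·11.1² + 161·7.8²] / (214+162−2) = 96.3609, so s_p = 9.8164.
SE_diff = s_p·√(1/n₁ + 1/n₂) = 9.8164·√(1/214 + 1/162) = 1.0223.
z* = 2.576; margin = 2.576 × 1.0223 = 2.6334.
Difference = 80.7 − 82.6 = -1.9000.
-1.9000 ± 2.6334 → (-4.53, 0.73).

(-4.53, 0.73)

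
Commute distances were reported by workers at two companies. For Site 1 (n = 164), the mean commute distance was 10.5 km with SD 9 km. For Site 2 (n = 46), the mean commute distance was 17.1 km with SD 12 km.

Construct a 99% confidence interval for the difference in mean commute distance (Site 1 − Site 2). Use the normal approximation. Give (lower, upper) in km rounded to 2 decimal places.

(-11.50, -1.70)

Per-group SEs: s₁/√n₁ = 9/√164 = 0.7028, s₂/√n₂ = 12/√46 = 1.7693.
Unpooled SE of the difference: √(0.49392784 + 3.13042249) = 1.9038.
Margin of error = z* · SE = 2.576 × 1.9038 = 4.9042.
x̄₁ − x̄₂ = 10.5 − 17.1 = -6.6000.
CI: -6.6000 ± 4.9042 = (-11.50, -1.70).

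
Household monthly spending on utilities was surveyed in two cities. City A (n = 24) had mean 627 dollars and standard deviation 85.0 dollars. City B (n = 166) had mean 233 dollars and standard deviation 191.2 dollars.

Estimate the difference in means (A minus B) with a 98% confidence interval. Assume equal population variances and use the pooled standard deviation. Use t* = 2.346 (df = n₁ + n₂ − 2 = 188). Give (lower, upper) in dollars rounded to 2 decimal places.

Pooled variance s_p² = [23·85.0² + 165·191.2²] / (24+166−2) = 32968.8968, so s_p = 181.5734.
SE_diff = s_p·√(1/n₁ + 1/n₂) = 181.5734·√(1/24 + 1/166) = 39.6524.
t* = 2.346; margin = 2.346 × 39.6524 = 93.0245.
Difference = 627 − 233 = 394.0000.
394.0000 ± 93.0245 → (300.98, 487.02).

(300.98, 487.02)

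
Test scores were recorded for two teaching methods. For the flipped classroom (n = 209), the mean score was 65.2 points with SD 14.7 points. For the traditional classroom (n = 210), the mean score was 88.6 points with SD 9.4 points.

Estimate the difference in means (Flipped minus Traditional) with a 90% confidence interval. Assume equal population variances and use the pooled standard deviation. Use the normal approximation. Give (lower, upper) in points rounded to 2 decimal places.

(-25.38, -21.42)

s_p = √[((n₁−1)s₁² + (n₂−1)s₂²)/(n₁+n₂−2)] = √[(208·14.7² + 209·9.4²)/417] = 12.3317.
SE = 12.3317·√(1/209 + 1/210) = 1.2049.
With z* = 1.645, margin = 1.645 × 1.2049 = 1.9821.
x̄₁ − x̄₂ = 65.2 − 88.6 = -23.4000; interval -23.4000 ± 1.9821 = (-25.38, -21.42).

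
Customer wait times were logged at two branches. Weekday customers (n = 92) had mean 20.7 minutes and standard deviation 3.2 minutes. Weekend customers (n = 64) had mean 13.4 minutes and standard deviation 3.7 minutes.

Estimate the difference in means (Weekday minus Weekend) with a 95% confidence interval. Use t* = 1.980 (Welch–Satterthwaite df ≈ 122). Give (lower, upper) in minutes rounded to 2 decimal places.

(6.17, 8.43)

SE₁ = s₁/√n₁ = 3.2/√92 = 0.3336; SE₂ = 3.7/√64 = 0.4625.
Independent samples, unequal variances: SE_diff = √(SE₁² + SE₂²) = √(0.11128896 + 0.21390625) = 0.5703.
t* = 1.980, so margin of error = 1.980 × 0.5703 = 1.1292.
Difference in means = 20.7 − 13.4 = 7.3000.
7.3000 ± 1.1292 → (6.17, 8.43).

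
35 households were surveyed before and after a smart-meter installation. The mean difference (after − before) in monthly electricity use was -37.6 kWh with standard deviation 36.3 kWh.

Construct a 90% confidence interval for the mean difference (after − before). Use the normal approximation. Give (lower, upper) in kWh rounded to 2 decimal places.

(-47.69, -27.51)

Paired design: SE = s_d/√n = 36.3/√35 = 6.1358.
z* = 1.645; margin of error = 1.645 × 6.1358 = 10.0934.
-37.6 ± 10.0934 → (-47.69, -27.51).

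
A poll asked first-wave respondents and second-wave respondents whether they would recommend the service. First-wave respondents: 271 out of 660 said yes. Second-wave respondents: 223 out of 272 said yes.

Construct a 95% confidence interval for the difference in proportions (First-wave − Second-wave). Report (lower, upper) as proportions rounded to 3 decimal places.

Sample proportions: 271/660 = 0.4106, 223/272 = 0.8199.
Each SE is √(p̂(1−p̂)/n): √(0.4106·0.5894/660) = 0.01915 and √(0.8199·0.1801/272) = 0.02330.
SE(p̂₁ − p̂₂) = √(SE₁² + SE₂²) = √(0.0003667225 + 0.00054289) = 0.03016, since the two samples are independent.
At 95% confidence z* = 1.960; margin = 1.960 × 0.03016 = 0.05911.
The difference is 0.4106 − 0.8199 = -0.4093, so the interval is -0.4093 ± 0.05911 = (-0.468, -0.350).

(-0.468, -0.350)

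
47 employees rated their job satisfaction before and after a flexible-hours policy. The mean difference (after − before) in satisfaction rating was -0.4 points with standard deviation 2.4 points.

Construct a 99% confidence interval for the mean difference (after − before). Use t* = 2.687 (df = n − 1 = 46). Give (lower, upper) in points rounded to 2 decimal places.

Paired design: SE = s_d/√n = 2.4/√47 = 0.3501.
t* = 2.687; margin of error = 2.687 × 0.3501 = 0.9407.
-0.4 ± 0.9407 → (-1.34, 0.54).

(-1.34, 0.54)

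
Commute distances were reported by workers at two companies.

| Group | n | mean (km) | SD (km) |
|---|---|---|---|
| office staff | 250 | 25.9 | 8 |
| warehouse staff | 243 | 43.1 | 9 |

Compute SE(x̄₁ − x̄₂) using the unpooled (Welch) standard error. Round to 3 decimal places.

SE₁ = s₁/√n₁ = 8/√250 = 0.5060; SE₂ = 9/√243 = 0.5774.
Independent samples, unequal variances: SE_diff = √(SE₁² + SE₂²) = √(0.256036 + 0.33339076) = 0.7677.

0.768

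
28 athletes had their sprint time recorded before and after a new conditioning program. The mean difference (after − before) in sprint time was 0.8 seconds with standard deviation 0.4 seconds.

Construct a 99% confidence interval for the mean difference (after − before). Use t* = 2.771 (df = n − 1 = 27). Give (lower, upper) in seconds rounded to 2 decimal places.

Paired design: SE = s_d/√n = 0.4/√28 = 0.0756.
t* = 2.771; margin of error = 2.771 × 0.0756 = 0.2095.
0.8 ± 0.2095 → (0.59, 1.01).

(0.59, 1.01)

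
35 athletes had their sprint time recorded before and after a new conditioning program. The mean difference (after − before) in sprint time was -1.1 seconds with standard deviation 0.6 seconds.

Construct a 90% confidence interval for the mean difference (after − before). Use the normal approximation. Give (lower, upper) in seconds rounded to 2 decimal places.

(-1.27, -0.93)

This is a matched-pairs design, so SE = s_d/√n = 0.6/√35 = 0.1014.
Margin = 1.645 × 0.1014 = 0.1668; the interval is -1.1 ± 0.1668 = (-1.27, -0.93).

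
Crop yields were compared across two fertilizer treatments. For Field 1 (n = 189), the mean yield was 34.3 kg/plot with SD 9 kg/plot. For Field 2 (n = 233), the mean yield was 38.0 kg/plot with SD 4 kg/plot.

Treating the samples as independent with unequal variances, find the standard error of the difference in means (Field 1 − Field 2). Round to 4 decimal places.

0.7052

SE₁ = s₁/√n₁ = 9/√189 = 0.6547; SE₂ = 4/√233 = 0.2620.
Independent samples, unequal variances: SE_diff = √(SE₁² + SE₂²) = √(0.42863209 + 0.068644) = 0.7052.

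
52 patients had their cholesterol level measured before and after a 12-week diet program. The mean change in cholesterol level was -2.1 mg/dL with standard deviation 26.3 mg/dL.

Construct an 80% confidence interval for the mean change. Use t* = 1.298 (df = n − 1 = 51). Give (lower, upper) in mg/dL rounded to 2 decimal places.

This is a matched-pairs design, so SE = s_d/√n = 26.3/√52 = 3.6472.
Margin = 1.298 × 3.6472 = 4.7341; the interval is -2.1 ± 4.7341 = (-6.83, 2.63).

(-6.83, 2.63)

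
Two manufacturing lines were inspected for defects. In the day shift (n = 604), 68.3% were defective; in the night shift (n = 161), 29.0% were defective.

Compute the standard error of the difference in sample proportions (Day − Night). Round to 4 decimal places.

0.0405

The two standard errors are √(0.6830×0.3170/604) = 0.01893 and √(0.2900×0.7100/161) = 0.03576.
Because the samples are independent, SE_diff = √(0.01893² + 0.03576²) = 0.04046.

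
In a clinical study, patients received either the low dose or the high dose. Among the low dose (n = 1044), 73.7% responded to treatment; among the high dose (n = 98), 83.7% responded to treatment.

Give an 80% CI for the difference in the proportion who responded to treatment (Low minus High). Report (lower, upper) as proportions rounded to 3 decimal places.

(-0.151, -0.049)

Each SE is √(p̂(1−p̂)/n): √(0.7370·0.2630/1044) = 0.01363 and √(0.8370·0.1630/98) = 0.03731.
SE(p̂₁ − p̂₂) = √(SE₁² + SE₂²) = √(0.0001857769 + 0.0013920361) = 0.03972, since the two samples are independent.
At 80% confidence z* = 1.282; margin = 1.282 × 0.03972 = 0.05092.
The difference is 0.7370 − 0.8370 = -0.1000, so the interval is -0.1000 ± 0.05092 = (-0.151, -0.049).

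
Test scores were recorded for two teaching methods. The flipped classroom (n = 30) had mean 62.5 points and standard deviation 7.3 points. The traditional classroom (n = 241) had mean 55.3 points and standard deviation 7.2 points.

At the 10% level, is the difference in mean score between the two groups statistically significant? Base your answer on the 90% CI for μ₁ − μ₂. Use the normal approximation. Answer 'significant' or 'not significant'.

SE₁ = s₁/√n₁ = 7.3/√30 = 1.3328; SE₂ = 7.2/√241 = 0.4638.
Independent samples, unequal variances: SE_diff = √(SE₁² + SE₂²) = √(1.77635584 + 0.21511044) = 1.4112.
z* = 1.645, so margin of error = 1.645 × 1.4112 = 2.3214.
Difference in means = 62.5 − 55.3 = 7.2000.
7.2000 ± 2.3214 → (4.8786, 9.5214).
The interval (4.8786, 9.5214) does not contain 0, so the difference is significant.

significant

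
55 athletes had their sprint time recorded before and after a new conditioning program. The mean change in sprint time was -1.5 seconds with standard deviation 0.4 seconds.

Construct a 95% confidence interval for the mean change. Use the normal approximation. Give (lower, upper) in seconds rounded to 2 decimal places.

Paired design: SE = s_d/√n = 0.4/√55 = 0.0539.
z* = 1.960; margin of error = 1.960 × 0.0539 = 0.1056.
-1.5 ± 0.1056 → (-1.61, -1.39).

(-1.61, -1.39)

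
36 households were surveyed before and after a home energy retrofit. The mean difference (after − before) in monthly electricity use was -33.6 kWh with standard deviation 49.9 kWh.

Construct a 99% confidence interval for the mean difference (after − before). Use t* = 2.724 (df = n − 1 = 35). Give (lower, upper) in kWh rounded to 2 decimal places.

(-56.25, -10.95)

This is a matched-pairs design, so SE = s_d/√n = 49.9/√36 = 8.3167.
Margin = 2.724 × 8.3167 = 22.6547; the interval is -33.6 ± 22.6547 = (-56.25, -10.95).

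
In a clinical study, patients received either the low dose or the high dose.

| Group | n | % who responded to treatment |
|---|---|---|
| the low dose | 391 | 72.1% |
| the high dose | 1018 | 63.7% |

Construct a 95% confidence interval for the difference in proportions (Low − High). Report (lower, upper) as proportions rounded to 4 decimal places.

The two standard errors are √(0.7210×0.2790/391) = 0.02268 and √(0.6370×0.3630/1018) = 0.01507.
Because the samples are independent, SE_diff = √(0.02268² + 0.01507²) = 0.02723.
Using z* = 1.960 for 95%, ME = 1.960 × 0.02723 = 0.05337.
p̂₁ − p̂₂ = 0.0840; interval 0.0840 ± 0.05337 gives (0.0306, 0.1374).

(0.0306, 0.1374)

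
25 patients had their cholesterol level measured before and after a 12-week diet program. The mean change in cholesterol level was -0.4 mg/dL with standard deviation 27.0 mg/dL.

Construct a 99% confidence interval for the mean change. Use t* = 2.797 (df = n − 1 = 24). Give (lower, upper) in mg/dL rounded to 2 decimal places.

(-15.50, 14.70)

This is a matched-pairs design, so SE = s_d/√n = 27.0/√25 = 5.4000.
Margin = 2.797 × 5.4000 = 15.1038; the interval is -0.4 ± 15.1038 = (-15.50, 14.70).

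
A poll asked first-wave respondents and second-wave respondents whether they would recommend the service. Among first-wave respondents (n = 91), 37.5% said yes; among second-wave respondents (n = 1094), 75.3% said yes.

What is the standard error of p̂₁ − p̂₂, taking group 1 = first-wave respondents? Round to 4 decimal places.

SE₁ = √(p̂₁(1−p̂₁)/n₁) = √(0.3750·0.6250/91) = 0.05075; SE₂ = √(0.7530·0.2470/1094) = 0.01304.
Independent samples: SE of the difference = √(SE₁² + SE₂²) = √(0.0025755625 + 0.0001700416) = 0.05240.

0.0524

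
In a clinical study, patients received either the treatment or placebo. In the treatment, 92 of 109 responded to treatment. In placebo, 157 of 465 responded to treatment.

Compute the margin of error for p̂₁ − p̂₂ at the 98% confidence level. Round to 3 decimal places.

0.096

Sample proportions: 92/109 = 0.8440, 157/465 = 0.3376.
Each SE is √(p̂(1−p̂)/n): √(0.8440·0.1560/109) = 0.03476 and √(0.3376·0.6624/465) = 0.02193.
SE(p̂₁ − p̂₂) = √(SE₁² + SE₂²) = √(0.0012082576 + 0.0004809249) = 0.04110, since the two samples are independent.
At 98% confidence z* = 2.326; margin = 2.326 × 0.04110 = 0.09560.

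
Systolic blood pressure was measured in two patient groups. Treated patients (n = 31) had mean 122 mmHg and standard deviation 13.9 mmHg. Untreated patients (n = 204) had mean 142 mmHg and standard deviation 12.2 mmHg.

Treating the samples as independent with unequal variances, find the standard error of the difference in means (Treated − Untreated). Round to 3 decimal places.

Standard errors of each mean: 13.9/√31 = 2.4965 and 12.2/√204 = 0.8542.
SE(x̄₁ − x̄₂) = √(2.4965² + 0.8542²) = 2.6386 for independent samples with unequal variances.

2.639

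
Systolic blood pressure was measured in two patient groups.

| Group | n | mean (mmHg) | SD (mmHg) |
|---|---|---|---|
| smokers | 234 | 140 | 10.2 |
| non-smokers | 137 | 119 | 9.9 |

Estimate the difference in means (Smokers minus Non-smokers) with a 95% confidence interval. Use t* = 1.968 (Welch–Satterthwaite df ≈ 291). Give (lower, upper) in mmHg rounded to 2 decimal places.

(18.88, 23.12)

Per-group SEs: s₁/√n₁ = 10.2/√234 = 0.6668, s₂/√n₂ = 9.9/√137 = 0.8458.
Unpooled SE of the difference: √(0.44462224 + 0.71537764) = 1.0770.
Margin of error = t* · SE = 1.968 × 1.0770 = 2.1195.
x̄₁ − x̄₂ = 140 − 119 = 21.0000.
CI: 21.0000 ± 2.1195 = (18.88, 23.12).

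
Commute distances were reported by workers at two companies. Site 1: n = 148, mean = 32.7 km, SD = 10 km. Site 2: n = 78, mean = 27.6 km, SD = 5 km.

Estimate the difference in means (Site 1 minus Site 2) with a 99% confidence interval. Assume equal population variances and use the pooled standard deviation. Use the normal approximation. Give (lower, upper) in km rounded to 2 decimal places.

(1.99, 8.21)

s_p = √[((n₁−1)s₁² + (n₂−1)s₂²)/(n₁+n₂−2)] = √[(147·10² + 77·5²)/224] = 8.6150.
SE = 8.6150·√(1/148 + 1/78) = 1.2054.
With z* = 2.576, margin = 2.576 × 1.2054 = 3.1051.
x̄₁ − x̄₂ = 32.7 − 27.6 = 5.1000; interval 5.1000 ± 3.1051 = (1.99, 8.21).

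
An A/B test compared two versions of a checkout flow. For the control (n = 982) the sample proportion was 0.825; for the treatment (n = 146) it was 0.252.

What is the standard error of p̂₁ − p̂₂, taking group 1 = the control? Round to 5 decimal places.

The two standard errors are √(0.8250×0.1750/982) = 0.01213 and √(0.2520×0.7480/146) = 0.03593.
Because the samples are independent, SE_diff = √(0.01213² + 0.03593²) = 0.03792.

0.03792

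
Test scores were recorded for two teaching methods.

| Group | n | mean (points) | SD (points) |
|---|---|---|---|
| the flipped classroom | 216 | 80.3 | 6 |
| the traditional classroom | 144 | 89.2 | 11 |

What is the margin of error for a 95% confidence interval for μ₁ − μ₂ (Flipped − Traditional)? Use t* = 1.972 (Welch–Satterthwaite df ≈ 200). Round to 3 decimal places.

Standard errors of each mean: 6/√216 = 0.4082 and 11/√144 = 0.9167.
SE(x̄₁ − x̄₂) = √(0.4082² + 0.9167²) = 1.0035 for independent samples with unequal variances.
With t* = 1.972, the margin is 1.972 × 1.0035 = 1.9789.

1.979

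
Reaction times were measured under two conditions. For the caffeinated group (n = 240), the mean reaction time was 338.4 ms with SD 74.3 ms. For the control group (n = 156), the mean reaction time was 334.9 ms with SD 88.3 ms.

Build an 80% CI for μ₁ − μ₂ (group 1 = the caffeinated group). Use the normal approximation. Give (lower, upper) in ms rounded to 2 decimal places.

(-7.45, 14.45)

Per-group SEs: s₁/√n₁ = 74.3/√240 = 4.7960, s₂/√n₂ = 88.3/√156 = 7.0697.
Unpooled SE of the difference: √(23.001616 + 49.98065809) = 8.5430.
Margin of error = z* · SE = 1.282 × 8.5430 = 10.9521.
x̄₁ − x̄₂ = 338.4 − 334.9 = 3.5000.
CI: 3.5000 ± 10.9521 = (-7.45, 14.45).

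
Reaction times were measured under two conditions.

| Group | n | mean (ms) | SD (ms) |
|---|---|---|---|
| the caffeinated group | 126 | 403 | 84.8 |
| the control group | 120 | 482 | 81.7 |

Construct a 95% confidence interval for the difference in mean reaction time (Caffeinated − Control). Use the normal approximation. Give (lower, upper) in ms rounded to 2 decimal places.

SE₁ = s₁/√n₁ = 84.8/√126 = 7.5546; SE₂ = 81.7/√120 = 7.4582.
Independent samples, unequal variances: SE_diff = √(SE₁² + SE₂²) = √(57.07198116 + 55.62474724) = 10.6159.
z* = 1.960, so margin of error = 1.960 × 10.6159 = 20.8072.
Difference in means = 403 − 482 = -79.0000.
-79.0000 ± 20.8072 → (-99.81, -58.19).

(-99.81, -58.19)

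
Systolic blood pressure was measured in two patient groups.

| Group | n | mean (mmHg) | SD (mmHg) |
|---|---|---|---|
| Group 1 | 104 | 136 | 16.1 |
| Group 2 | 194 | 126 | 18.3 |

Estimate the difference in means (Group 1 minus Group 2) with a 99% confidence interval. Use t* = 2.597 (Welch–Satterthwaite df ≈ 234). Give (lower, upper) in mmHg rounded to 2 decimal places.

SE₁ = s₁/√n₁ = 16.1/√104 = 1.5787; SE₂ = 18.3/√194 = 1.3139.
Independent samples, unequal variances: SE_diff = √(SE₁² + SE₂²) = √(2.49229369 + 1.72633321) = 2.0539.
t* = 2.597, so margin of error = 2.597 × 2.0539 = 5.3340.
Difference in means = 136 − 126 = 10.0000.
10.0000 ± 5.3340 → (4.67, 15.33).

(4.67, 15.33)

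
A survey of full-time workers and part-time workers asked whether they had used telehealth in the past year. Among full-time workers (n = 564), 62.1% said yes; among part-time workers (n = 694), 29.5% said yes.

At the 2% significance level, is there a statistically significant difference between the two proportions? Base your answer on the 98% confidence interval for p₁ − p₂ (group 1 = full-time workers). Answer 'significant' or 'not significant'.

SE₁ = √(p̂₁(1−p̂₁)/n₁) = √(0.6210·0.3790/564) = 0.02043; SE₂ = √(0.2950·0.7050/694) = 0.01731.
Independent samples: SE of the difference = √(SE₁² + SE₂²) = √(0.0004173849 + 0.0002996361) = 0.02678.
z* for 98% confidence is 2.326, so the margin of error is 2.326 × 0.02678 = 0.06229.
Point estimate p̂₁ − p̂₂ = 0.6210 − 0.2950 = 0.3260.
0.3260 ± 0.06229 → (0.26371, 0.38829).
The interval (0.26371, 0.38829) does not contain 0, so the difference is significant.

significant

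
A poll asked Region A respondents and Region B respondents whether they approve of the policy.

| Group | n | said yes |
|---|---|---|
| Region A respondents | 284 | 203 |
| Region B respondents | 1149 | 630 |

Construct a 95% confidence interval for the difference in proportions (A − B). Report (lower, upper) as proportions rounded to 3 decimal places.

p̂₁ = 203/284 = 0.7148 and p̂₂ = 630/1149 = 0.5483.
SE₁ = √(p̂₁(1−p̂₁)/n₁) = √(0.7148·0.2852/284) = 0.02679; SE₂ = √(0.5483·0.4517/1149) = 0.01468.
Independent samples: SE of the difference = √(SE₁² + SE₂²) = √(0.0007177041 + 0.0002155024) = 0.03055.
z* for 95% confidence is 1.960, so the margin of error is 1.960 × 0.03055 = 0.05988.
Point estimate p̂₁ − p̂₂ = 0.7148 − 0.5483 = 0.1665.
0.1665 ± 0.05988 → (0.107, 0.226).

(0.107, 0.226)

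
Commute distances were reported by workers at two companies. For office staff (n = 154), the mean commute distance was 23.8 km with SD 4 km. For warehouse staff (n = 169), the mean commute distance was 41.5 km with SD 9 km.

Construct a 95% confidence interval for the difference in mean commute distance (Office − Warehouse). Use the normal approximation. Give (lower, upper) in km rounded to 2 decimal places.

(-19.20, -16.20)

SE₁ = s₁/√n₁ = 4/√154 = 0.3223; SE₂ = 9/√169 = 0.6923.
Independent samples, unequal variances: SE_diff = √(SE₁² + SE₂²) = √(0.10387729 + 0.47927929) = 0.7636.
z* = 1.960, so margin of error = 1.960 × 0.7636 = 1.4967.
Difference in means = 23.8 − 41.5 = -17.7000.
-17.7000 ± 1.4967 → (-19.20, -16.20).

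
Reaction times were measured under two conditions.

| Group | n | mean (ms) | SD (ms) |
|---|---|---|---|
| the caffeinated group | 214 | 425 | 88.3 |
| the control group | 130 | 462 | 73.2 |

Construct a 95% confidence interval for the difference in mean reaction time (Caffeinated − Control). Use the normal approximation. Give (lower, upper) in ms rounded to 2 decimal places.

(-54.27, -19.73)

Per-group SEs: s₁/√n₁ = 88.3/√214 = 6.0361, s₂/√n₂ = 73.2/√130 = 6.4201.
Unpooled SE of the difference: √(36.43450321 + 41.21768401) = 8.8120.
Margin of error = z* · SE = 1.960 × 8.8120 = 17.2715.
x̄₁ − x̄₂ = 425 − 462 = -37.0000.
CI: -37.0000 ± 17.2715 = (-54.27, -19.73).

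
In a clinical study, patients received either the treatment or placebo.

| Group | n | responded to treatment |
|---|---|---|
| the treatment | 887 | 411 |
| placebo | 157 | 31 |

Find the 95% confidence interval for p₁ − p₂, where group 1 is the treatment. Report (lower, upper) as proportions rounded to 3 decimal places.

(0.196, 0.336)

p̂₁ = 411/887 = 0.4634 and p̂₂ = 31/157 = 0.1975.
SE₁ = √(p̂₁(1−p̂₁)/n₁) = √(0.4634·0.5366/887) = 0.01674; SE₂ = √(0.1975·0.8025/157) = 0.03177.
Independent samples: SE of the difference = √(SE₁² + SE₂²) = √(0.0002802276 + 0.0010093329) = 0.03591.
z* for 95% confidence is 1.960, so the margin of error is 1.960 × 0.03591 = 0.07038.
Point estimate p̂₁ − p̂₂ = 0.4634 − 0.1975 = 0.2659.
0.2659 ± 0.07038 → (0.196, 0.336).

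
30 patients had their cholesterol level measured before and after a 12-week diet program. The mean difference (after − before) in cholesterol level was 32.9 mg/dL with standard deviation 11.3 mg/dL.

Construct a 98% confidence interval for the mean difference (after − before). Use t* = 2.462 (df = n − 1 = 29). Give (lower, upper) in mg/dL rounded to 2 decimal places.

(27.82, 37.98)

Paired design: SE = s_d/√n = 11.3/√30 = 2.0631.
t* = 2.462; margin of error = 2.462 × 2.0631 = 5.0794.
32.9 ± 5.0794 → (27.82, 37.98).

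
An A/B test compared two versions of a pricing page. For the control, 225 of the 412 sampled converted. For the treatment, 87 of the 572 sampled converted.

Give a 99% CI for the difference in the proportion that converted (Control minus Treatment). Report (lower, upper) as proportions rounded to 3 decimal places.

(0.320, 0.468)

Sample proportions: 225/412 = 0.5461, 87/572 = 0.1521.
Each SE is √(p̂(1−p̂)/n): √(0.5461·0.4539/412) = 0.02453 and √(0.1521·0.8479/572) = 0.01502.
SE(p̂₁ − p̂₂) = √(SE₁² + SE₂²) = √(0.0006017209 + 0.0002256004) = 0.02876, since the two samples are independent.
At 99% confidence z* = 2.576; margin = 2.576 × 0.02876 = 0.07409.
The difference is 0.5461 − 0.1521 = 0.3940, so the interval is 0.3940 ± 0.07409 = (0.320, 0.468).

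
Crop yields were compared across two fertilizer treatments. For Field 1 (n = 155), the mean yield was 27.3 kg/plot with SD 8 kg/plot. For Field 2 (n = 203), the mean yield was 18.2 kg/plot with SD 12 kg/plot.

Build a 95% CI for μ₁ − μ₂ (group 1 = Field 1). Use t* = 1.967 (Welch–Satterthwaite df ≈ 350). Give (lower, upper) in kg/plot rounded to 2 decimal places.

(7.02, 11.18)

Standard errors of each mean: 8/√155 = 0.6426 and 12/√203 = 0.8422.
SE(x̄₁ − x̄₂) = √(0.6426² + 0.8422²) = 1.0594 for independent samples with unequal variances.
With t* = 1.967, the margin is 1.967 × 1.0594 = 2.0838.
x̄₁ − x̄₂ = 27.3 − 18.2 = 9.1000; the interval is 9.1000 ± 2.0838 = (7.02, 11.18).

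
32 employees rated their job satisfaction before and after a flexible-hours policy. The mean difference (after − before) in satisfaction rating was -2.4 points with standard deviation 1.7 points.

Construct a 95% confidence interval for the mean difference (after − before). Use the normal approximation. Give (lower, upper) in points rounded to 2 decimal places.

(-2.99, -1.81)

Paired design: SE = s_d/√n = 1.7/√32 = 0.3005.
z* = 1.960; margin of error = 1.960 × 0.3005 = 0.5890.
-2.4 ± 0.5890 → (-2.99, -1.81).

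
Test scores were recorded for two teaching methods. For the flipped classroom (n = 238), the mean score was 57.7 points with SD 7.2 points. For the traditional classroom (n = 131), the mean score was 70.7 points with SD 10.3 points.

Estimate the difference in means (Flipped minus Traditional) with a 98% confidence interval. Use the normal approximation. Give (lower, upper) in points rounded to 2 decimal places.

Per-group SEs: s₁/√n₁ = 7.2/√238 = 0.4667, s₂/√n₂ = 10.3/√131 = 0.8999.
Unpooled SE of the difference: √(0.21780889 + 0.80982001) = 1.0137.
Margin of error = z* · SE = 2.326 × 1.0137 = 2.3579.
x̄₁ − x̄₂ = 57.7 − 70.7 = -13.0000.
CI: -13.0000 ± 2.3579 = (-15.36, -10.64).

(-15.36, -10.64)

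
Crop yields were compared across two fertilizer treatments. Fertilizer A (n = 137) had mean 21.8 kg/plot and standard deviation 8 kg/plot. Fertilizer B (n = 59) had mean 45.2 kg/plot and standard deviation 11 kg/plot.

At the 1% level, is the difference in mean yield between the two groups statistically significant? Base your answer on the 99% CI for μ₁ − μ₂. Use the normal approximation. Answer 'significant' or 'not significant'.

Standard errors of each mean: 8/√137 = 0.6835 and 11/√59 = 1.4321.
SE(x̄₁ − x̄₂) = √(0.6835² + 1.4321²) = 1.5868 for independent samples with unequal variances.
With z* = 2.576, the margin is 2.576 × 1.5868 = 4.0876.
x̄₁ − x̄₂ = 21.8 − 45.2 = -23.4000; the interval is -23.4000 ± 4.0876 = (-27.4876, -19.3124).
The interval (-27.4876, -19.3124) does not contain 0, so the difference is significant.

significant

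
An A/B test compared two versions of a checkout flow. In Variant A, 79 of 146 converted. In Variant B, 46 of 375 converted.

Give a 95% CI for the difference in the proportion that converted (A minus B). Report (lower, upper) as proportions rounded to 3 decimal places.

(0.331, 0.506)

p̂₁ = 79/146 = 0.5411 and p̂₂ = 46/375 = 0.1227.
SE₁ = √(p̂₁(1−p̂₁)/n₁) = √(0.5411·0.4589/146) = 0.04124; SE₂ = √(0.1227·0.8773/375) = 0.01694.
Independent samples: SE of the difference = √(SE₁² + SE₂²) = √(0.0017007376 + 0.0002869636) = 0.04458.
z* for 95% confidence is 1.960, so the margin of error is 1.960 × 0.04458 = 0.08738.
Point estimate p̂₁ − p̂₂ = 0.5411 − 0.1227 = 0.4184.
0.4184 ± 0.08738 → (0.331, 0.506).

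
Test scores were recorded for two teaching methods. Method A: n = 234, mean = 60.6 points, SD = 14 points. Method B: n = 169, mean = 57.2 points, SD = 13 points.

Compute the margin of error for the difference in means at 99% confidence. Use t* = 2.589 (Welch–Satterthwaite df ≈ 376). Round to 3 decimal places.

Per-group SEs: s₁/√n₁ = 14/√234 = 0.9152, s₂/√n₂ = 13/√169 = 1.0000.
Unpooled SE of the difference: √(0.83759104 + 1.0) = 1.3556.
Margin of error = t* · SE = 2.589 × 1.3556 = 3.5096.

3.510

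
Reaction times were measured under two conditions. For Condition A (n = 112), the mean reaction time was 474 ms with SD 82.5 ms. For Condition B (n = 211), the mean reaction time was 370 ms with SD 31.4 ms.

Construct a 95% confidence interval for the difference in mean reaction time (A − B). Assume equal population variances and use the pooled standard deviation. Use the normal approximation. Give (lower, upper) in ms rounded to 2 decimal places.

Pooled variance s_p² = [111·82.5² + 210·31.4²] / (112+211−2) = 2998.5836, so s_p = 54.7593.
SE_diff = s_p·√(1/n₁ + 1/n₂) = 54.7593·√(1/112 + 1/211) = 6.4019.
z* = 1.960; margin = 1.960 × 6.4019 = 12.5477.
Difference = 474 − 370 = 104.0000.
104.0000 ± 12.5477 → (91.45, 116.55).

(91.45, 116.55)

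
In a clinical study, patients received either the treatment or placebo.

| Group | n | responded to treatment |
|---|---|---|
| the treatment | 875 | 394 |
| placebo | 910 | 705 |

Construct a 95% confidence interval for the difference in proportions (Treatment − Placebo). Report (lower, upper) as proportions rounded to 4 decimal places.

(-0.3671, -0.2817)

Sample proportions: 394/875 = 0.4503, 705/910 = 0.7747.
Each SE is √(p̂(1−p̂)/n): √(0.4503·0.5497/875) = 0.01682 and √(0.7747·0.2253/910) = 0.01385.
SE(p̂₁ − p̂₂) = √(SE₁² + SE₂²) = √(0.0002829124 + 0.0001918225) = 0.02179, since the two samples are independent.
At 95% confidence z* = 1.960; margin = 1.960 × 0.02179 = 0.04271.
The difference is 0.4503 − 0.7747 = -0.3244, so the interval is -0.3244 ± 0.04271 = (-0.3671, -0.2817).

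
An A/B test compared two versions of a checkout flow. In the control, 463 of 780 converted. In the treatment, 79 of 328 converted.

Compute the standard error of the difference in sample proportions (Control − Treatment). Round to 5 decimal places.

0.02944

First, p̂₁ = 463/780 = 0.5936; p̂₂ = 79/328 = 0.2409.
The two standard errors are √(0.5936×0.4064/780) = 0.01759 and √(0.2409×0.7591/328) = 0.02361.
Because the samples are independent, SE_diff = √(0.01759² + 0.02361²) = 0.02944.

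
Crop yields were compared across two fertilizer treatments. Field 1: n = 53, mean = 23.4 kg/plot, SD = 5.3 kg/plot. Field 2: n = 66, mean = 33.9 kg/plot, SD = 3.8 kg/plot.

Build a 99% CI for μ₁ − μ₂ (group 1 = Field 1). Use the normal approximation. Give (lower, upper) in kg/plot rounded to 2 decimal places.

Per-group SEs: s₁/√n₁ = 5.3/√53 = 0.7280, s₂/√n₂ = 3.8/√66 = 0.4677.
Unpooled SE of the difference: √(0.529984 + 0.21874329) = 0.8653.
Margin of error = z* · SE = 2.576 × 0.8653 = 2.2290.
x̄₁ − x̄₂ = 23.4 − 33.9 = -10.5000.
CI: -10.5000 ± 2.2290 = (-12.73, -8.27).

(-12.73, -8.27)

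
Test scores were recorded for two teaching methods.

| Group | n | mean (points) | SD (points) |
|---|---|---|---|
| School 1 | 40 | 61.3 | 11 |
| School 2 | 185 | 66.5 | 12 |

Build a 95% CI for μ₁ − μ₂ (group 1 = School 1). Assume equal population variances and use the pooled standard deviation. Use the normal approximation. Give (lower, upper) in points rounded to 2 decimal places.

(-9.24, -1.16)

s_p = √[((n₁−1)s₁² + (n₂−1)s₂²)/(n₁+n₂−2)] = √[(39·11² + 184·12²)/223] = 11.8312.
SE = 11.8312·√(1/40 + 1/185) = 2.0630.
With z* = 1.960, margin = 1.960 × 2.0630 = 4.0435.
x̄₁ − x̄₂ = 61.3 − 66.5 = -5.2000; interval -5.2000 ± 4.0435 = (-9.24, -1.16).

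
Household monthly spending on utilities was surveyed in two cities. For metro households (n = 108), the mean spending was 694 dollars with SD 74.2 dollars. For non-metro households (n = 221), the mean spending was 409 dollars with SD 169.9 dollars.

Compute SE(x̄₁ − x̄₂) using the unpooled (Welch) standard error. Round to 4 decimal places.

13.4757

Standard errors of each mean: 74.2/√108 = 7.1399 and 169.9/√221 = 11.4287.
SE(x̄₁ − x̄₂) = √(7.1399² + 11.4287²) = 13.4757 for independent samples with unequal variances.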